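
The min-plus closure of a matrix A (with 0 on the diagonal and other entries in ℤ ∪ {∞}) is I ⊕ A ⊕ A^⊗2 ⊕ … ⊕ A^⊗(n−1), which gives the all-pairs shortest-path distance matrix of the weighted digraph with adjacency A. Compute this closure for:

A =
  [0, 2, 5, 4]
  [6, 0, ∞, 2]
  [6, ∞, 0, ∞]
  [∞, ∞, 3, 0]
Closure =
  [0, 2, 5, 4]
  [6, 0, 5, 2]
  [6, 8, 0, 10]
  [9, 11, 3, 0]

This is the Floyd-Warshall all-pairs shortest-path computation. For each intermediate vertex k = 0, 1, …, 3, update dist[i][j] ← min(dist[i][j], dist[i][k] + dist[k][j]). The final matrix gives, for each (i, j), the minimum total weight of any directed path from i to j (possibly empty when i = j).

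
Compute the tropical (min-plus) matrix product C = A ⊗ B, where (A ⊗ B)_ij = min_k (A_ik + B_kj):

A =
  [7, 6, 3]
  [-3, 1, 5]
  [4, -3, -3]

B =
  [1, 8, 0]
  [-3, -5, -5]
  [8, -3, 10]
A ⊗ B =
  [3, 0, 1]
  [-2, -4, -4]
  [-6, -8, -8]

Apply the min-plus product entry-by-entry:
  C[0][0] = min over k of (A[0][0] + B[0][0] = 7 + 1 = 8, A[0][1] + B[1][0] = 6 + -3 = 3, A[0][2] + B[2][0] = 3 + 8 = 11) = 3 (attained at k = 1)
  C[0][1] = min over k of (A[0][0] + B[0][1] = 7 + 8 = 15, A[0][1] + B[1][1] = 6 + -5 = 1, A[0][2] + B[2][1] = 3 + -3 = 0) = 0 (attained at k = 2)
  C[0][2] = min over k of (A[0][0] + B[0][2] = 7 + 0 = 7, A[0][1] + B[1][2] = 6 + -5 = 1, A[0][2] + B[2][2] = 3 + 10 = 13) = 1 (attained at k = 1)
  C[1][0] = min over k of (A[1][0] + B[0][0] = -3 + 1 = -2, A[1][1] + B[1][0] = 1 + -3 = -2, A[1][2] + B[2][0] = 5 + 8 = 13) = -2 (attained at k = 0)
  C[1][1] = min over k of (A[1][0] + B[0][1] = -3 + 8 = 5, A[1][1] + B[1][1] = 1 + -5 = -4, A[1][2] + B[2][1] = 5 + -3 = 2) = -4 (attained at k = 1)
  C[1][2] = min over k of (A[1][0] + B[0][2] = -3 + 0 = -3, A[1][1] + B[1][2] = 1 + -5 = -4, A[1][2] + B[2][2] = 5 + 10 = 15) = -4 (attained at k = 1)
  C[2][0] = min over k of (A[2][0] + B[0][0] = 4 + 1 = 5, A[2][1] + B[1][0] = -3 + -3 = -6, A[2][2] + B[2][0] = -3 + 8 = 5) = -6 (attained at k = 1)
  C[2][1] = min over k of (A[2][0] + B[0][1] = 4 + 8 = 12, A[2][1] + B[1][1] = -3 + -5 = -8, A[2][2] + B[2][1] = -3 + -3 = -6) = -8 (attained at k = 1)
  C[2][2] = min over k of (A[2][0] + B[0][2] = 4 + 0 = 4, A[2][1] + B[1][2] = -3 + -5 = -8, A[2][2] + B[2][2] = -3 + 10 = 7) = -8 (attained at k = 1)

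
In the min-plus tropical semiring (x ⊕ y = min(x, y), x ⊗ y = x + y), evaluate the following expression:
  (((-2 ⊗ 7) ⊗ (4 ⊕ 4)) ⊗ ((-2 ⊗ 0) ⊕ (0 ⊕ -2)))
(((-2 ⊗ 7) ⊗ (4 ⊕ 4)) ⊗ ((-2 ⊗ 0) ⊕ (0 ⊕ -2))) = 7

Expand innermost to outermost. Recall ⊕ takes the minimum of its arguments and ⊗ takes their sum. Working out the expression (((-2 ⊗ 7) ⊗ (4 ⊕ 4)) ⊗ ((-2 ⊗ 0) ⊕ (0 ⊕ -2))) gives 7.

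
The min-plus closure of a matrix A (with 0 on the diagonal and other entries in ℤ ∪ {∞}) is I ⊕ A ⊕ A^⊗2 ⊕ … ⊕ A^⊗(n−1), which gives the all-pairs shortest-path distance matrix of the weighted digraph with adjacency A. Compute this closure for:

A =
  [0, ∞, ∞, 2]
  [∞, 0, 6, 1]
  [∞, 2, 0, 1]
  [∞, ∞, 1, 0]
Closure =
  [0, 5, 3, 2]
  [∞, 0, 2, 1]
  [∞, 2, 0, 1]
  [∞, 3, 1, 0]

This is the Floyd-Warshall all-pairs shortest-path computation. For each intermediate vertex k = 0, 1, …, 3, update dist[i][j] ← min(dist[i][j], dist[i][k] + dist[k][j]). The final matrix gives, for each (i, j), the minimum total weight of any directed path from i to j (possibly empty when i = j).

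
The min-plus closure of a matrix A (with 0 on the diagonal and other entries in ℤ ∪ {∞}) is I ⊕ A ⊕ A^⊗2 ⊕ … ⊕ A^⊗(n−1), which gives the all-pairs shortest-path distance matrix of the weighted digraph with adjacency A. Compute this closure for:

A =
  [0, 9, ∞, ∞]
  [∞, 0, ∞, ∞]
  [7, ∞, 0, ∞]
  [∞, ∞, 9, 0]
Closure =
  [0, 9, ∞, ∞]
  [∞, 0, ∞, ∞]
  [7, 16, 0, ∞]
  [16, 25, 9, 0]

This is the Floyd-Warshall all-pairs shortest-path computation. For each intermediate vertex k = 0, 1, …, 3, update dist[i][j] ← min(dist[i][j], dist[i][k] + dist[k][j]). The final matrix gives, for each (i, j), the minimum total weight of any directed path from i to j (possibly empty when i = j).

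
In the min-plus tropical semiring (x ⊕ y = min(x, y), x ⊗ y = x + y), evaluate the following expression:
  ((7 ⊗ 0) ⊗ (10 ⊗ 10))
((7 ⊗ 0) ⊗ (10 ⊗ 10)) = 27

Expand innermost to outermost. Recall ⊕ takes the minimum of its arguments and ⊗ takes their sum. Working out the expression ((7 ⊗ 0) ⊗ (10 ⊗ 10)) gives 27.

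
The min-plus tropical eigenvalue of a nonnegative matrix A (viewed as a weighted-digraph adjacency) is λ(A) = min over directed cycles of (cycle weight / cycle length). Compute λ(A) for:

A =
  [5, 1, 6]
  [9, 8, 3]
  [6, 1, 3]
λ(A) = 2

Enumerate directed cycles and compute their means (weight / length). Sample:
  cycle 0 → 0: weight = 5, length = 1, mean = 5/1 ≈ 5.000
  cycle 1 → 1: weight = 8, length = 1, mean = 8/1 ≈ 8.000
  cycle 2 → 2: weight = 3, length = 1, mean = 3/1 ≈ 3.000
  cycle 0 → 1 → 0: weight = 10, length = 2, mean = 10/2 ≈ 5.000
  cycle 0 → 2 → 0: weight = 12, length = 2, mean = 12/2 ≈ 6.000
  cycle 1 → 0 → 1: weight = 10, length = 2, mean = 10/2 ≈ 5.000
Minimum mean = 2.000, attained e.g. along the cycle 1 → 2 → 1 with weight 4 and length 2. So λ(A) = 4/2 = 2.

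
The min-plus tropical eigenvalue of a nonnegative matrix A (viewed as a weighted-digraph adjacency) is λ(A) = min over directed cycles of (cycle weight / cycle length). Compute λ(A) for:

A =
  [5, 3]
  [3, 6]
λ(A) = 3

Enumerate directed cycles and compute their means (weight / length). Sample:
  cycle 0 → 0: weight = 5, length = 1, mean = 5/1 ≈ 5.000
  cycle 1 → 1: weight = 6, length = 1, mean = 6/1 ≈ 6.000
  cycle 0 → 1 → 0: weight = 6, length = 2, mean = 6/2 ≈ 3.000
  cycle 1 → 0 → 1: weight = 6, length = 2, mean = 6/2 ≈ 3.000
Minimum mean = 3.000, attained e.g. along the cycle 0 → 1 → 0 with weight 6 and length 2. So λ(A) = 6/2 = 3.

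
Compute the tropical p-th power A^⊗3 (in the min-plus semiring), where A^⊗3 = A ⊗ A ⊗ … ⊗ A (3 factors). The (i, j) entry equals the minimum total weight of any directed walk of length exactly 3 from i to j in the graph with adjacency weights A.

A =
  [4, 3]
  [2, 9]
A^⊗3 =
  [9, 8]
  [7, 9]

Each entry (A^⊗3)_ij equals the minimum over all length-3 walks i = v_0 → v_1 → … → v_3 = j of Σ_t A[v_t][v_{t+1}]. For example, for (i, j) = (0, 1) we minimise over 4 possible intermediate vertex sequences; the minimum is 8, attained along the walk 0 → 1 → 0 → 1.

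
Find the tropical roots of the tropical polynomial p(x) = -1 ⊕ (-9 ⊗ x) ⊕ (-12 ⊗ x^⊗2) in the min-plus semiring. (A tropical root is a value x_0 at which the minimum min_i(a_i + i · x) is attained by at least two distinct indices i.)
Roots: {3, 8}

Each tropical root is a break point of the lower envelope of the lines y = a_i + i · x (there are 3 lines, with slopes 0, 1, ..., 2). Only the lines that attain the minimum somewhere contribute to roots; other lines are dominated. Here the surviving (envelope) indices are i = 2, i = 1, i = 0.
Intersections between consecutive envelope lines give the roots: for adjacent envelope indices i < j the intersection is x = (a_i − a_j) / (j − i). Reading off the sorted break points: {3, 8}.
Verification: at each break x_0, at least two indices attain the minimum of min_i(a_i + i · x_0).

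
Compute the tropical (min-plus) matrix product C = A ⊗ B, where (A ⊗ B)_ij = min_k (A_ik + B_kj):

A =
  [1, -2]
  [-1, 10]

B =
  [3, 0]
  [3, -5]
A ⊗ B =
  [1, -7]
  [2, -1]

Apply the min-plus product entry-by-entry:
  C[0][0] = min over k of (A[0][0] + B[0][0] = 1 + 3 = 4, A[0][1] + B[1][0] = -2 + 3 = 1) = 1 (attained at k = 1)
  C[0][1] = min over k of (A[0][0] + B[0][1] = 1 + 0 = 1, A[0][1] + B[1][1] = -2 + -5 = -7) = -7 (attained at k = 1)
  C[1][0] = min over k of (A[1][0] + B[0][0] = -1 + 3 = 2, A[1][1] + B[1][0] = 10 + 3 = 13) = 2 (attained at k = 0)
  C[1][1] = min over k of (A[1][0] + B[0][1] = -1 + 0 = -1, A[1][1] + B[1][1] = 10 + -5 = 5) = -1 (attained at k = 0)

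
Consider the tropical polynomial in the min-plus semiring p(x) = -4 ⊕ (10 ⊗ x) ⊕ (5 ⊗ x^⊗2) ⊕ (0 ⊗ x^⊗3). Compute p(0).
p(0) = -4

A tropical monomial a ⊗ x^⊗i evaluates to a + i · x. Evaluating each term at x = 0:
  Term 0 contributes -4 + 0 · 0 = -4
  Term 1 contributes 10 + 1 · 0 = 10
  Term 2 contributes 5 + 2 · 0 = 5
  Term 3 contributes 0 + 3 · 0 = 0
p(0) = ⊕ of these = min[-4, 10, 5, 0] = -4.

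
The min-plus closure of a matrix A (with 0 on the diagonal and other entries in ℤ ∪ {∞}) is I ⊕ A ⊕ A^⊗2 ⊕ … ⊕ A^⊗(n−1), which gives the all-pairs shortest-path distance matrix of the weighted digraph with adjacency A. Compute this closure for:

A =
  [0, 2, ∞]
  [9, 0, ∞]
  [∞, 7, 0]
Closure =
  [0, 2, ∞]
  [9, 0, ∞]
  [16, 7, 0]

This is the Floyd-Warshall all-pairs shortest-path computation. For each intermediate vertex k = 0, 1, …, 2, update dist[i][j] ← min(dist[i][j], dist[i][k] + dist[k][j]). The final matrix gives, for each (i, j), the minimum total weight of any directed path from i to j (possibly empty when i = j).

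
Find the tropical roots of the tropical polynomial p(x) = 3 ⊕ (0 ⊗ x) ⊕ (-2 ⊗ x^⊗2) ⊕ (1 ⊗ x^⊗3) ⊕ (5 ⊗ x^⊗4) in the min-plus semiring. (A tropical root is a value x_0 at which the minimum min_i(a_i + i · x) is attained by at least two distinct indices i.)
Roots: {-4, -3, 2, 3}

Each tropical root is a break point of the lower envelope of the lines y = a_i + i · x (there are 5 lines, with slopes 0, 1, ..., 4). Only the lines that attain the minimum somewhere contribute to roots; other lines are dominated. Here the surviving (envelope) indices are i = 4, i = 3, i = 2, i = 1, i = 0.
Intersections between consecutive envelope lines give the roots: for adjacent envelope indices i < j the intersection is x = (a_i − a_j) / (j − i). Reading off the sorted break points: {-4, -3, 2, 3}.
Verification: at each break x_0, at least two indices attain the minimum of min_i(a_i + i · x_0).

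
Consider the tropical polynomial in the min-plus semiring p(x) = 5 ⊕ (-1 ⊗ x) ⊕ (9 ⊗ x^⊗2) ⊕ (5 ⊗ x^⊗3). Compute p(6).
p(6) = 5

A tropical monomial a ⊗ x^⊗i evaluates to a + i · x. Evaluating each term at x = 6:
  Term 0 contributes 5 + 0 · 6 = 5
  Term 1 contributes -1 + 1 · 6 = 5
  Term 2 contributes 9 + 2 · 6 = 21
  Term 3 contributes 5 + 3 · 6 = 23
p(6) = ⊕ of these = min[5, 5, 21, 23] = 5.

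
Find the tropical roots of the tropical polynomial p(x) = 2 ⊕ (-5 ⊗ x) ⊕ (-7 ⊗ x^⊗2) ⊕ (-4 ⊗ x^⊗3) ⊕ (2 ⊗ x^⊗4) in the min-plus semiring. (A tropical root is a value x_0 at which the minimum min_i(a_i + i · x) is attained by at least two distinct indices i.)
Roots: {-6, -3, 2, 7}

Each tropical root is a break point of the lower envelope of the lines y = a_i + i · x (there are 5 lines, with slopes 0, 1, ..., 4). Only the lines that attain the minimum somewhere contribute to roots; other lines are dominated. Here the surviving (envelope) indices are i = 4, i = 3, i = 2, i = 1, i = 0.
Intersections between consecutive envelope lines give the roots: for adjacent envelope indices i < j the intersection is x = (a_i − a_j) / (j − i). Reading off the sorted break points: {-6, -3, 2, 7}.
Verification: at each break x_0, at least two indices attain the minimum of min_i(a_i + i · x_0).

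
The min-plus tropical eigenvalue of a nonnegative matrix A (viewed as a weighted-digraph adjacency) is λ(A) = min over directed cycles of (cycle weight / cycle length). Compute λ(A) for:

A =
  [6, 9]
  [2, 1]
λ(A) = 1

Enumerate directed cycles and compute their means (weight / length). Sample:
  cycle 0 → 0: weight = 6, length = 1, mean = 6/1 ≈ 6.000
  cycle 1 → 1: weight = 1, length = 1, mean = 1/1 ≈ 1.000
  cycle 0 → 1 → 0: weight = 11, length = 2, mean = 11/2 ≈ 5.500
  cycle 1 → 0 → 1: weight = 11, length = 2, mean = 11/2 ≈ 5.500
Minimum mean = 1.000, attained e.g. along the cycle 1 → 1 with weight 1 and length 1. So λ(A) = 1/1 = 1.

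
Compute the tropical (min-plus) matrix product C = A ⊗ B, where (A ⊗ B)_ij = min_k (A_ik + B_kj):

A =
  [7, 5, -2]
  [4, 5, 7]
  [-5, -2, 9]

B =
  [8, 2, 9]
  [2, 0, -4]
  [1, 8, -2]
A ⊗ B =
  [-1, 5, -4]
  [7, 5, 1]
  [0, -3, -6]

Apply the min-plus product entry-by-entry:
  C[0][0] = min over k of (A[0][0] + B[0][0] = 7 + 8 = 15, A[0][1] + B[1][0] = 5 + 2 = 7, A[0][2] + B[2][0] = -2 + 1 = -1) = -1 (attained at k = 2)
  C[0][1] = min over k of (A[0][0] + B[0][1] = 7 + 2 = 9, A[0][1] + B[1][1] = 5 + 0 = 5, A[0][2] + B[2][1] = -2 + 8 = 6) = 5 (attained at k = 1)
  C[0][2] = min over k of (A[0][0] + B[0][2] = 7 + 9 = 16, A[0][1] + B[1][2] = 5 + -4 = 1, A[0][2] + B[2][2] = -2 + -2 = -4) = -4 (attained at k = 2)
  C[1][0] = min over k of (A[1][0] + B[0][0] = 4 + 8 = 12, A[1][1] + B[1][0] = 5 + 2 = 7, A[1][2] + B[2][0] = 7 + 1 = 8) = 7 (attained at k = 1)
  C[1][1] = min over k of (A[1][0] + B[0][1] = 4 + 2 = 6, A[1][1] + B[1][1] = 5 + 0 = 5, A[1][2] + B[2][1] = 7 + 8 = 15) = 5 (attained at k = 1)
  C[1][2] = min over k of (A[1][0] + B[0][2] = 4 + 9 = 13, A[1][1] + B[1][2] = 5 + -4 = 1, A[1][2] + B[2][2] = 7 + -2 = 5) = 1 (attained at k = 1)
  C[2][0] = min over k of (A[2][0] + B[0][0] = -5 + 8 = 3, A[2][1] + B[1][0] = -2 + 2 = 0, A[2][2] + B[2][0] = 9 + 1 = 10) = 0 (attained at k = 1)
  C[2][1] = min over k of (A[2][0] + B[0][1] = -5 + 2 = -3, A[2][1] + B[1][1] = -2 + 0 = -2, A[2][2] + B[2][1] = 9 + 8 = 17) = -3 (attained at k = 0)
  C[2][2] = min over k of (A[2][0] + B[0][2] = -5 + 9 = 4, A[2][1] + B[1][2] = -2 + -4 = -6, A[2][2] + B[2][2] = 9 + -2 = 7) = -6 (attained at k = 1)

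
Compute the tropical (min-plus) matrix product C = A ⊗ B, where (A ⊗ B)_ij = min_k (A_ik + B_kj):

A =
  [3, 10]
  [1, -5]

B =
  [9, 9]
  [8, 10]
A ⊗ B =
  [12, 12]
  [3, 5]

Apply the min-plus product entry-by-entry:
  C[0][0] = min over k of (A[0][0] + B[0][0] = 3 + 9 = 12, A[0][1] + B[1][0] = 10 + 8 = 18) = 12 (attained at k = 0)
  C[0][1] = min over k of (A[0][0] + B[0][1] = 3 + 9 = 12, A[0][1] + B[1][1] = 10 + 10 = 20) = 12 (attained at k = 0)
  C[1][0] = min over k of (A[1][0] + B[0][0] = 1 + 9 = 10, A[1][1] + B[1][0] = -5 + 8 = 3) = 3 (attained at k = 1)
  C[1][1] = min over k of (A[1][0] + B[0][1] = 1 + 9 = 10, A[1][1] + B[1][1] = -5 + 10 = 5) = 5 (attained at k = 1)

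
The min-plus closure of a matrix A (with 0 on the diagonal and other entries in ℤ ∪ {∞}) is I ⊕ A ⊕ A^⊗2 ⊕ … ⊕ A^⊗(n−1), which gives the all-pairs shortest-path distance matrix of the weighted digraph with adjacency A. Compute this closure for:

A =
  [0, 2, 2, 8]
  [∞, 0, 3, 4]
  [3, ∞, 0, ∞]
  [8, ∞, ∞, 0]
Closure =
  [0, 2, 2, 6]
  [6, 0, 3, 4]
  [3, 5, 0, 9]
  [8, 10, 10, 0]

This is the Floyd-Warshall all-pairs shortest-path computation. For each intermediate vertex k = 0, 1, …, 3, update dist[i][j] ← min(dist[i][j], dist[i][k] + dist[k][j]). The final matrix gives, for each (i, j), the minimum total weight of any directed path from i to j (possibly empty when i = j).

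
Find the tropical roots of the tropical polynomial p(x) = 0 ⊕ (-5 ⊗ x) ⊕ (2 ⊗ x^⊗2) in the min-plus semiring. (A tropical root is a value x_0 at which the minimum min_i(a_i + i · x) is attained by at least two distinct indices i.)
Roots: {-7, 5}

Each tropical root is a break point of the lower envelope of the lines y = a_i + i · x (there are 3 lines, with slopes 0, 1, ..., 2). Only the lines that attain the minimum somewhere contribute to roots; other lines are dominated. Here the surviving (envelope) indices are i = 2, i = 1, i = 0.
Intersections between consecutive envelope lines give the roots: for adjacent envelope indices i < j the intersection is x = (a_i − a_j) / (j − i). Reading off the sorted break points: {-7, 5}.
Verification: at each break x_0, at least two indices attain the minimum of min_i(a_i + i · x_0).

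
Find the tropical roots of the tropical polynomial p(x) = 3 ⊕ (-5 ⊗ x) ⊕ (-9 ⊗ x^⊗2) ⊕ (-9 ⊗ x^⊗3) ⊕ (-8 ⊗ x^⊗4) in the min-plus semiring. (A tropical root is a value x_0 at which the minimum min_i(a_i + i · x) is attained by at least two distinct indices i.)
Roots: {-1, 0, 4, 8}

Each tropical root is a break point of the lower envelope of the lines y = a_i + i · x (there are 5 lines, with slopes 0, 1, ..., 4). Only the lines that attain the minimum somewhere contribute to roots; other lines are dominated. Here the surviving (envelope) indices are i = 4, i = 3, i = 2, i = 1, i = 0.
Intersections between consecutive envelope lines give the roots: for adjacent envelope indices i < j the intersection is x = (a_i − a_j) / (j − i). Reading off the sorted break points: {-1, 0, 4, 8}.
Verification: at each break x_0, at least two indices attain the minimum of min_i(a_i + i · x_0).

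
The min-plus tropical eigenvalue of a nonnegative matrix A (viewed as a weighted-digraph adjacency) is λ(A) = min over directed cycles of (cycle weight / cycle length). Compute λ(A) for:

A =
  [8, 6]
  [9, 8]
λ(A) = 15/2

Enumerate directed cycles and compute their means (weight / length). Sample:
  cycle 0 → 0: weight = 8, length = 1, mean = 8/1 ≈ 8.000
  cycle 1 → 1: weight = 8, length = 1, mean = 8/1 ≈ 8.000
  cycle 0 → 1 → 0: weight = 15, length = 2, mean = 15/2 ≈ 7.500
  cycle 1 → 0 → 1: weight = 15, length = 2, mean = 15/2 ≈ 7.500
Minimum mean = 7.500, attained e.g. along the cycle 0 → 1 → 0 with weight 15 and length 2. So λ(A) = 15/2 = 15/2.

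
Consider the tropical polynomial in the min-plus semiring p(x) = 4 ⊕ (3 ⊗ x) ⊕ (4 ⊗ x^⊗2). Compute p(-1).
p(-1) = 2

A tropical monomial a ⊗ x^⊗i evaluates to a + i · x. Evaluating each term at x = -1:
  Term 0 contributes 4 + 0 · -1 = 4
  Term 1 contributes 3 + 1 · -1 = 2
  Term 2 contributes 4 + 2 · -1 = 2
p(-1) = ⊕ of these = min[4, 2, 2] = 2.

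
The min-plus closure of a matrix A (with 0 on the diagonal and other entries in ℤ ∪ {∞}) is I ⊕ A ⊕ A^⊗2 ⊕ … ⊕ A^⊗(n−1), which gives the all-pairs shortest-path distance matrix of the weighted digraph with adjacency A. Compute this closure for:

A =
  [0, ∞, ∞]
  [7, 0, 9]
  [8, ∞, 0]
Closure =
  [0, ∞, ∞]
  [7, 0, 9]
  [8, ∞, 0]

This is the Floyd-Warshall all-pairs shortest-path computation. For each intermediate vertex k = 0, 1, …, 2, update dist[i][j] ← min(dist[i][j], dist[i][k] + dist[k][j]). The final matrix gives, for each (i, j), the minimum total weight of any directed path from i to j (possibly empty when i = j).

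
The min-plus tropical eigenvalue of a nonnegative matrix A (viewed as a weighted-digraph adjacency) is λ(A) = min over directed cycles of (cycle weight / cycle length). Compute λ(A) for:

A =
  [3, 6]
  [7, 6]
λ(A) = 3

Enumerate directed cycles and compute their means (weight / length). Sample:
  cycle 0 → 0: weight = 3, length = 1, mean = 3/1 ≈ 3.000
  cycle 1 → 1: weight = 6, length = 1, mean = 6/1 ≈ 6.000
  cycle 0 → 1 → 0: weight = 13, length = 2, mean = 13/2 ≈ 6.500
  cycle 1 → 0 → 1: weight = 13, length = 2, mean = 13/2 ≈ 6.500
Minimum mean = 3.000, attained e.g. along the cycle 0 → 0 with weight 3 and length 1. So λ(A) = 3/1 = 3.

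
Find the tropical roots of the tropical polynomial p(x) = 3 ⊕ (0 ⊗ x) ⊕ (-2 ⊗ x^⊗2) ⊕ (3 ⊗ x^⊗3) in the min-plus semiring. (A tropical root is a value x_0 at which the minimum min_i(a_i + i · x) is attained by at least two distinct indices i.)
Roots: {-5, 2, 3}

Each tropical root is a break point of the lower envelope of the lines y = a_i + i · x (there are 4 lines, with slopes 0, 1, ..., 3). Only the lines that attain the minimum somewhere contribute to roots; other lines are dominated. Here the surviving (envelope) indices are i = 3, i = 2, i = 1, i = 0.
Intersections between consecutive envelope lines give the roots: for adjacent envelope indices i < j the intersection is x = (a_i − a_j) / (j − i). Reading off the sorted break points: {-5, 2, 3}.
Verification: at each break x_0, at least two indices attain the minimum of min_i(a_i + i · x_0).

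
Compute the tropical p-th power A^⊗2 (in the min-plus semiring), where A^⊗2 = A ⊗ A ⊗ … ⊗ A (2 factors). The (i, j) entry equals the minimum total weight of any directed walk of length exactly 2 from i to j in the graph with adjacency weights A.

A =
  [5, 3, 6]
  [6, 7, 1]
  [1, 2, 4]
A^⊗2 =
  [7, 8, 4]
  [2, 3, 5]
  [5, 4, 3]

Each entry (A^⊗2)_ij equals the minimum over all length-2 walks i = v_0 → v_1 → … → v_2 = j of Σ_t A[v_t][v_{t+1}]. For example, for (i, j) = (0, 2) we minimise over 3 possible intermediate vertex sequences; the minimum is 4, attained along the walk 0 → 1 → 2.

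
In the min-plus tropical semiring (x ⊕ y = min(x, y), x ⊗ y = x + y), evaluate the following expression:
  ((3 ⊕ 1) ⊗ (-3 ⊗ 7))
((3 ⊕ 1) ⊗ (-3 ⊗ 7)) = 5

Expand innermost to outermost. Recall ⊕ takes the minimum of its arguments and ⊗ takes their sum. Working out the expression ((3 ⊕ 1) ⊗ (-3 ⊗ 7)) gives 5.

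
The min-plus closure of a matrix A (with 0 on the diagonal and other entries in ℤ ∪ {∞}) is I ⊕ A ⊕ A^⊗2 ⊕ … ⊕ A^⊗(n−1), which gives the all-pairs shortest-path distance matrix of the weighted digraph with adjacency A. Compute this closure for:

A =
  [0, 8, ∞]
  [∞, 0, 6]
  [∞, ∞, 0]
Closure =
  [0, 8, 14]
  [∞, 0, 6]
  [∞, ∞, 0]

This is the Floyd-Warshall all-pairs shortest-path computation. For each intermediate vertex k = 0, 1, …, 2, update dist[i][j] ← min(dist[i][j], dist[i][k] + dist[k][j]). The final matrix gives, for each (i, j), the minimum total weight of any directed path from i to j (possibly empty when i = j).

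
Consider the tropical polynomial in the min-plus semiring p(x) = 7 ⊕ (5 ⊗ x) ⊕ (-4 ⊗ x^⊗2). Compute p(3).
p(3) = 2

A tropical monomial a ⊗ x^⊗i evaluates to a + i · x. Evaluating each term at x = 3:
  Term 0 contributes 7 + 0 · 3 = 7
  Term 1 contributes 5 + 1 · 3 = 8
  Term 2 contributes -4 + 2 · 3 = 2
p(3) = ⊕ of these = min[7, 8, 2] = 2.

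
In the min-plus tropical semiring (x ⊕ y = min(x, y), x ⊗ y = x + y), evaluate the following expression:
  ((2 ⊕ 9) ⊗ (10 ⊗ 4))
((2 ⊕ 9) ⊗ (10 ⊗ 4)) = 16

Expand innermost to outermost. Recall ⊕ takes the minimum of its arguments and ⊗ takes their sum. Working out the expression ((2 ⊕ 9) ⊗ (10 ⊗ 4)) gives 16.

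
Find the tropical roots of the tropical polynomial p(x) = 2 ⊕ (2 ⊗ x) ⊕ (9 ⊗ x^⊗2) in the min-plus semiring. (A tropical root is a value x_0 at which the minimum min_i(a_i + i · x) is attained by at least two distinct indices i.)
Roots: {-7, 0}

Each tropical root is a break point of the lower envelope of the lines y = a_i + i · x (there are 3 lines, with slopes 0, 1, ..., 2). Only the lines that attain the minimum somewhere contribute to roots; other lines are dominated. Here the surviving (envelope) indices are i = 2, i = 1, i = 0.
Intersections between consecutive envelope lines give the roots: for adjacent envelope indices i < j the intersection is x = (a_i − a_j) / (j − i). Reading off the sorted break points: {-7, 0}.
Verification: at each break x_0, at least two indices attain the minimum of min_i(a_i + i · x_0).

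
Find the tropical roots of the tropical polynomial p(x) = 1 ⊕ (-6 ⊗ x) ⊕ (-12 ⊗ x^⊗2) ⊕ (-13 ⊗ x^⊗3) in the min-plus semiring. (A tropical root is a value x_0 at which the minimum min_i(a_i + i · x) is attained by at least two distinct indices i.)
Roots: {1, 6, 7}

Each tropical root is a break point of the lower envelope of the lines y = a_i + i · x (there are 4 lines, with slopes 0, 1, ..., 3). Only the lines that attain the minimum somewhere contribute to roots; other lines are dominated. Here the surviving (envelope) indices are i = 3, i = 2, i = 1, i = 0.
Intersections between consecutive envelope lines give the roots: for adjacent envelope indices i < j the intersection is x = (a_i − a_j) / (j − i). Reading off the sorted break points: {1, 6, 7}.
Verification: at each break x_0, at least two indices attain the minimum of min_i(a_i + i · x_0).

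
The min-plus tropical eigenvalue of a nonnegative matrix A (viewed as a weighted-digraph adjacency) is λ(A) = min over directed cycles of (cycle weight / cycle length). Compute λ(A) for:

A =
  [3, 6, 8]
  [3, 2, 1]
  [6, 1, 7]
λ(A) = 1

Enumerate directed cycles and compute their means (weight / length). Sample:
  cycle 0 → 0: weight = 3, length = 1, mean = 3/1 ≈ 3.000
  cycle 1 → 1: weight = 2, length = 1, mean = 2/1 ≈ 2.000
  cycle 2 → 2: weight = 7, length = 1, mean = 7/1 ≈ 7.000
  cycle 0 → 1 → 0: weight = 9, length = 2, mean = 9/2 ≈ 4.500
  cycle 0 → 2 → 0: weight = 14, length = 2, mean = 14/2 ≈ 7.000
  cycle 1 → 0 → 1: weight = 9, length = 2, mean = 9/2 ≈ 4.500
Minimum mean = 1.000, attained e.g. along the cycle 1 → 2 → 1 with weight 2 and length 2. So λ(A) = 2/2 = 1.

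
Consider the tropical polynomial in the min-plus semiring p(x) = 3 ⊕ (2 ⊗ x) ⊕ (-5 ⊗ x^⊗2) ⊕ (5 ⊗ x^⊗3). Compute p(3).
p(3) = 1

A tropical monomial a ⊗ x^⊗i evaluates to a + i · x. Evaluating each term at x = 3:
  Term 0 contributes 3 + 0 · 3 = 3
  Term 1 contributes 2 + 1 · 3 = 5
  Term 2 contributes -5 + 2 · 3 = 1
  Term 3 contributes 5 + 3 · 3 = 14
p(3) = ⊕ of these = min[3, 5, 1, 14] = 1.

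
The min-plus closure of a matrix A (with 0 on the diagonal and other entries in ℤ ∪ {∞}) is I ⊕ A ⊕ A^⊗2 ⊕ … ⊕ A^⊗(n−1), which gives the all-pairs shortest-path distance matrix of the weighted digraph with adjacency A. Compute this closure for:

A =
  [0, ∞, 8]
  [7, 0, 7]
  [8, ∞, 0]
Closure =
  [0, ∞, 8]
  [7, 0, 7]
  [8, ∞, 0]

This is the Floyd-Warshall all-pairs shortest-path computation. For each intermediate vertex k = 0, 1, …, 2, update dist[i][j] ← min(dist[i][j], dist[i][k] + dist[k][j]). The final matrix gives, for each (i, j), the minimum total weight of any directed path from i to j (possibly empty when i = j).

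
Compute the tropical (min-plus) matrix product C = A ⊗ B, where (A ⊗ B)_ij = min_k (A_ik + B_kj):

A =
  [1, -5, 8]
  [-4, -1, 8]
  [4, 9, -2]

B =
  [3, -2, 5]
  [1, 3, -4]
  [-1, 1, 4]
A ⊗ B =
  [-4, -2, -9]
  [-1, -6, -5]
  [-3, -1, 2]

Apply the min-plus product entry-by-entry:
  C[0][0] = min over k of (A[0][0] + B[0][0] = 1 + 3 = 4, A[0][1] + B[1][0] = -5 + 1 = -4, A[0][2] + B[2][0] = 8 + -1 = 7) = -4 (attained at k = 1)
  C[0][1] = min over k of (A[0][0] + B[0][1] = 1 + -2 = -1, A[0][1] + B[1][1] = -5 + 3 = -2, A[0][2] + B[2][1] = 8 + 1 = 9) = -2 (attained at k = 1)
  C[0][2] = min over k of (A[0][0] + B[0][2] = 1 + 5 = 6, A[0][1] + B[1][2] = -5 + -4 = -9, A[0][2] + B[2][2] = 8 + 4 = 12) = -9 (attained at k = 1)
  C[1][0] = min over k of (A[1][0] + B[0][0] = -4 + 3 = -1, A[1][1] + B[1][0] = -1 + 1 = 0, A[1][2] + B[2][0] = 8 + -1 = 7) = -1 (attained at k = 0)
  C[1][1] = min over k of (A[1][0] + B[0][1] = -4 + -2 = -6, A[1][1] + B[1][1] = -1 + 3 = 2, A[1][2] + B[2][1] = 8 + 1 = 9) = -6 (attained at k = 0)
  C[1][2] = min over k of (A[1][0] + B[0][2] = -4 + 5 = 1, A[1][1] + B[1][2] = -1 + -4 = -5, A[1][2] + B[2][2] = 8 + 4 = 12) = -5 (attained at k = 1)
  C[2][0] = min over k of (A[2][0] + B[0][0] = 4 + 3 = 7, A[2][1] + B[1][0] = 9 + 1 = 10, A[2][2] + B[2][0] = -2 + -1 = -3) = -3 (attained at k = 2)
  C[2][1] = min over k of (A[2][0] + B[0][1] = 4 + -2 = 2, A[2][1] + B[1][1] = 9 + 3 = 12, A[2][2] + B[2][1] = -2 + 1 = -1) = -1 (attained at k = 2)
  C[2][2] = min over k of (A[2][0] + B[0][2] = 4 + 5 = 9, A[2][1] + B[1][2] = 9 + -4 = 5, A[2][2] + B[2][2] = -2 + 4 = 2) = 2 (attained at k = 2)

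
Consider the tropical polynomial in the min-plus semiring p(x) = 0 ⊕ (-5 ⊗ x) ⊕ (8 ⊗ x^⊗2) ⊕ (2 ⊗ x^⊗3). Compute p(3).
p(3) = -2

A tropical monomial a ⊗ x^⊗i evaluates to a + i · x. Evaluating each term at x = 3:
  Term 0 contributes 0 + 0 · 3 = 0
  Term 1 contributes -5 + 1 · 3 = -2
  Term 2 contributes 8 + 2 · 3 = 14
  Term 3 contributes 2 + 3 · 3 = 11
p(3) = ⊕ of these = min[0, -2, 14, 11] = -2.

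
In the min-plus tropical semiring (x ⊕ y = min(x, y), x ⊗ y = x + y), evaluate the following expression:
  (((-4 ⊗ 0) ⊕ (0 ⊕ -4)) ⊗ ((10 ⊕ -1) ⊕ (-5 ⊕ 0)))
(((-4 ⊗ 0) ⊕ (0 ⊕ -4)) ⊗ ((10 ⊕ -1) ⊕ (-5 ⊕ 0))) = -9

Expand innermost to outermost. Recall ⊕ takes the minimum of its arguments and ⊗ takes their sum. Working out the expression (((-4 ⊗ 0) ⊕ (0 ⊕ -4)) ⊗ ((10 ⊕ -1) ⊕ (-5 ⊕ 0))) gives -9.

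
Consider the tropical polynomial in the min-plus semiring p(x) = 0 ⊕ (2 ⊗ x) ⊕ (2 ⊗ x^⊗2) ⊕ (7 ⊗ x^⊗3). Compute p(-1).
p(-1) = 0

A tropical monomial a ⊗ x^⊗i evaluates to a + i · x. Evaluating each term at x = -1:
  Term 0 contributes 0 + 0 · -1 = 0
  Term 1 contributes 2 + 1 · -1 = 1
  Term 2 contributes 2 + 2 · -1 = 0
  Term 3 contributes 7 + 3 · -1 = 4
p(-1) = ⊕ of these = min[0, 1, 0, 4] = 0.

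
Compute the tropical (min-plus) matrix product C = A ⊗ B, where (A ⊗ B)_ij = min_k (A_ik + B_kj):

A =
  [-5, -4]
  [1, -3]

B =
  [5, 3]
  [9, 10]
A ⊗ B =
  [0, -2]
  [6, 4]

Apply the min-plus product entry-by-entry:
  C[0][0] = min over k of (A[0][0] + B[0][0] = -5 + 5 = 0, A[0][1] + B[1][0] = -4 + 9 = 5) = 0 (attained at k = 0)
  C[0][1] = min over k of (A[0][0] + B[0][1] = -5 + 3 = -2, A[0][1] + B[1][1] = -4 + 10 = 6) = -2 (attained at k = 0)
  C[1][0] = min over k of (A[1][0] + B[0][0] = 1 + 5 = 6, A[1][1] + B[1][0] = -3 + 9 = 6) = 6 (attained at k = 0)
  C[1][1] = min over k of (A[1][0] + B[0][1] = 1 + 3 = 4, A[1][1] + B[1][1] = -3 + 10 = 7) = 4 (attained at k = 0)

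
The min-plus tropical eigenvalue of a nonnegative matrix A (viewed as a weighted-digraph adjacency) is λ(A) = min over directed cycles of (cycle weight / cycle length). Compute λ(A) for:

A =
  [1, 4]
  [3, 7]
λ(A) = 1

Enumerate directed cycles and compute their means (weight / length). Sample:
  cycle 0 → 0: weight = 1, length = 1, mean = 1/1 ≈ 1.000
  cycle 1 → 1: weight = 7, length = 1, mean = 7/1 ≈ 7.000
  cycle 0 → 1 → 0: weight = 7, length = 2, mean = 7/2 ≈ 3.500
  cycle 1 → 0 → 1: weight = 7, length = 2, mean = 7/2 ≈ 3.500
Minimum mean = 1.000, attained e.g. along the cycle 0 → 0 with weight 1 and length 1. So λ(A) = 1/1 = 1.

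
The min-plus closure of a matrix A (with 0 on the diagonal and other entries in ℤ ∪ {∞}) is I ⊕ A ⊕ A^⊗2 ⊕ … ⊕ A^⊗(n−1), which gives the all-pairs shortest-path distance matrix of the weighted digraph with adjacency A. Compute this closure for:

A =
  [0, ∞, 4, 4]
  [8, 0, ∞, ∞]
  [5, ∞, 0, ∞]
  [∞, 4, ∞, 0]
Closure =
  [0, 8, 4, 4]
  [8, 0, 12, 12]
  [5, 13, 0, 9]
  [12, 4, 16, 0]

This is the Floyd-Warshall all-pairs shortest-path computation. For each intermediate vertex k = 0, 1, …, 3, update dist[i][j] ← min(dist[i][j], dist[i][k] + dist[k][j]). The final matrix gives, for each (i, j), the minimum total weight of any directed path from i to j (possibly empty when i = j).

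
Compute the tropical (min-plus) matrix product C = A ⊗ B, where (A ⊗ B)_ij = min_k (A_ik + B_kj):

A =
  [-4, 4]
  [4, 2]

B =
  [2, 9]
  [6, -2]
A ⊗ B =
  [-2, 2]
  [6, 0]

Apply the min-plus product entry-by-entry:
  C[0][0] = min over k of (A[0][0] + B[0][0] = -4 + 2 = -2, A[0][1] + B[1][0] = 4 + 6 = 10) = -2 (attained at k = 0)
  C[0][1] = min over k of (A[0][0] + B[0][1] = -4 + 9 = 5, A[0][1] + B[1][1] = 4 + -2 = 2) = 2 (attained at k = 1)
  C[1][0] = min over k of (A[1][0] + B[0][0] = 4 + 2 = 6, A[1][1] + B[1][0] = 2 + 6 = 8) = 6 (attained at k = 0)
  C[1][1] = min over k of (A[1][0] + B[0][1] = 4 + 9 = 13, A[1][1] + B[1][1] = 2 + -2 = 0) = 0 (attained at k = 1)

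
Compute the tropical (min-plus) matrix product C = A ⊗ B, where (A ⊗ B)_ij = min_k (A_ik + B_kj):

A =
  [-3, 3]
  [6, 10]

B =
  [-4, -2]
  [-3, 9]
A ⊗ B =
  [-7, -5]
  [2, 4]

Apply the min-plus product entry-by-entry:
  C[0][0] = min over k of (A[0][0] + B[0][0] = -3 + -4 = -7, A[0][1] + B[1][0] = 3 + -3 = 0) = -7 (attained at k = 0)
  C[0][1] = min over k of (A[0][0] + B[0][1] = -3 + -2 = -5, A[0][1] + B[1][1] = 3 + 9 = 12) = -5 (attained at k = 0)
  C[1][0] = min over k of (A[1][0] + B[0][0] = 6 + -4 = 2, A[1][1] + B[1][0] = 10 + -3 = 7) = 2 (attained at k = 0)
  C[1][1] = min over k of (A[1][0] + B[0][1] = 6 + -2 = 4, A[1][1] + B[1][1] = 10 + 9 = 19) = 4 (attained at k = 0)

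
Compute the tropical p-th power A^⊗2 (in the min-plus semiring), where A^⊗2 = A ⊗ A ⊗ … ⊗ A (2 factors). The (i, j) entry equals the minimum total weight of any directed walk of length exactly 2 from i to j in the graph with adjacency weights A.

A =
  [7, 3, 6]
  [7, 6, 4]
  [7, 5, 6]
A^⊗2 =
  [10, 9, 7]
  [11, 9, 10]
  [12, 10, 9]

Each entry (A^⊗2)_ij equals the minimum over all length-2 walks i = v_0 → v_1 → … → v_2 = j of Σ_t A[v_t][v_{t+1}]. For example, for (i, j) = (0, 2) we minimise over 3 possible intermediate vertex sequences; the minimum is 7, attained along the walk 0 → 1 → 2.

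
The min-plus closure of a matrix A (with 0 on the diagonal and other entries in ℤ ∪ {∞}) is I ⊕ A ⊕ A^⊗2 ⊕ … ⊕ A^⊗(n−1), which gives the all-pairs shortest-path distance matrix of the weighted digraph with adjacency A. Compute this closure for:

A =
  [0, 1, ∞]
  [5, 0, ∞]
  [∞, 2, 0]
Closure =
  [0, 1, ∞]
  [5, 0, ∞]
  [7, 2, 0]

This is the Floyd-Warshall all-pairs shortest-path computation. For each intermediate vertex k = 0, 1, …, 2, update dist[i][j] ← min(dist[i][j], dist[i][k] + dist[k][j]). The final matrix gives, for each (i, j), the minimum total weight of any directed path from i to j (possibly empty when i = j).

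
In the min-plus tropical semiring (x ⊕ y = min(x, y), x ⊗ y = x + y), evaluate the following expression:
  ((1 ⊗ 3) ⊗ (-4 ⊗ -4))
((1 ⊗ 3) ⊗ (-4 ⊗ -4)) = -4

Expand innermost to outermost. Recall ⊕ takes the minimum of its arguments and ⊗ takes their sum. Working out the expression ((1 ⊗ 3) ⊗ (-4 ⊗ -4)) gives -4.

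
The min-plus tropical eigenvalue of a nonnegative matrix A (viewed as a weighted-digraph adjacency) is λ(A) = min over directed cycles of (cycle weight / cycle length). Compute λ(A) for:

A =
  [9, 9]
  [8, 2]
λ(A) = 2

Enumerate directed cycles and compute their means (weight / length). Sample:
  cycle 0 → 0: weight = 9, length = 1, mean = 9/1 ≈ 9.000
  cycle 1 → 1: weight = 2, length = 1, mean = 2/1 ≈ 2.000
  cycle 0 → 1 → 0: weight = 17, length = 2, mean = 17/2 ≈ 8.500
  cycle 1 → 0 → 1: weight = 17, length = 2, mean = 17/2 ≈ 8.500
Minimum mean = 2.000, attained e.g. along the cycle 1 → 1 with weight 2 and length 1. So λ(A) = 2/1 = 2.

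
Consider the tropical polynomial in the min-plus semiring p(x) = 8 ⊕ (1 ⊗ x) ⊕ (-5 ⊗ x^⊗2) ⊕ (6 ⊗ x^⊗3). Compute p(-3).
p(-3) = -11

A tropical monomial a ⊗ x^⊗i evaluates to a + i · x. Evaluating each term at x = -3:
  Term 0 contributes 8 + 0 · -3 = 8
  Term 1 contributes 1 + 1 · -3 = -2
  Term 2 contributes -5 + 2 · -3 = -11
  Term 3 contributes 6 + 3 · -3 = -3
p(-3) = ⊕ of these = min[8, -2, -11, -3] = -11.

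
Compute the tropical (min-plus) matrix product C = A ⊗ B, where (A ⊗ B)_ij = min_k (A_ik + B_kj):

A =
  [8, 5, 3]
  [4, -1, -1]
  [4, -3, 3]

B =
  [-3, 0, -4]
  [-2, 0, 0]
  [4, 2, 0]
A ⊗ B =
  [3, 5, 3]
  [-3, -1, -1]
  [-5, -3, -3]

Apply the min-plus product entry-by-entry:
  C[0][0] = min over k of (A[0][0] + B[0][0] = 8 + -3 = 5, A[0][1] + B[1][0] = 5 + -2 = 3, A[0][2] + B[2][0] = 3 + 4 = 7) = 3 (attained at k = 1)
  C[0][1] = min over k of (A[0][0] + B[0][1] = 8 + 0 = 8, A[0][1] + B[1][1] = 5 + 0 = 5, A[0][2] + B[2][1] = 3 + 2 = 5) = 5 (attained at k = 1)
  C[0][2] = min over k of (A[0][0] + B[0][2] = 8 + -4 = 4, A[0][1] + B[1][2] = 5 + 0 = 5, A[0][2] + B[2][2] = 3 + 0 = 3) = 3 (attained at k = 2)
  C[1][0] = min over k of (A[1][0] + B[0][0] = 4 + -3 = 1, A[1][1] + B[1][0] = -1 + -2 = -3, A[1][2] + B[2][0] = -1 + 4 = 3) = -3 (attained at k = 1)
  C[1][1] = min over k of (A[1][0] + B[0][1] = 4 + 0 = 4, A[1][1] + B[1][1] = -1 + 0 = -1, A[1][2] + B[2][1] = -1 + 2 = 1) = -1 (attained at k = 1)
  C[1][2] = min over k of (A[1][0] + B[0][2] = 4 + -4 = 0, A[1][1] + B[1][2] = -1 + 0 = -1, A[1][2] + B[2][2] = -1 + 0 = -1) = -1 (attained at k = 1)
  C[2][0] = min over k of (A[2][0] + B[0][0] = 4 + -3 = 1, A[2][1] + B[1][0] = -3 + -2 = -5, A[2][2] + B[2][0] = 3 + 4 = 7) = -5 (attained at k = 1)
  C[2][1] = min over k of (A[2][0] + B[0][1] = 4 + 0 = 4, A[2][1] + B[1][1] = -3 + 0 = -3, A[2][2] + B[2][1] = 3 + 2 = 5) = -3 (attained at k = 1)
  C[2][2] = min over k of (A[2][0] + B[0][2] = 4 + -4 = 0, A[2][1] + B[1][2] = -3 + 0 = -3, A[2][2] + B[2][2] = 3 + 0 = 3) = -3 (attained at k = 1)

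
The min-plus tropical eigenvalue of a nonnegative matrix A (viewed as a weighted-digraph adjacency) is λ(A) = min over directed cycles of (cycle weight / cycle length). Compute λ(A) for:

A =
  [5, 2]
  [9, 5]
λ(A) = 5

Enumerate directed cycles and compute their means (weight / length). Sample:
  cycle 0 → 0: weight = 5, length = 1, mean = 5/1 ≈ 5.000
  cycle 1 → 1: weight = 5, length = 1, mean = 5/1 ≈ 5.000
  cycle 0 → 1 → 0: weight = 11, length = 2, mean = 11/2 ≈ 5.500
  cycle 1 → 0 → 1: weight = 11, length = 2, mean = 11/2 ≈ 5.500
Minimum mean = 5.000, attained e.g. along the cycle 0 → 0 with weight 5 and length 1. So λ(A) = 5/1 = 5.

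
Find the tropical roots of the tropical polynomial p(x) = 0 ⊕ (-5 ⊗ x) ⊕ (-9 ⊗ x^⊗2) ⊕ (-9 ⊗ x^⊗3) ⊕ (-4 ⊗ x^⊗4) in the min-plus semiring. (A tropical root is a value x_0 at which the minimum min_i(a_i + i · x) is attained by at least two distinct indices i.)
Roots: {-5, 0, 4, 5}

Each tropical root is a break point of the lower envelope of the lines y = a_i + i · x (there are 5 lines, with slopes 0, 1, ..., 4). Only the lines that attain the minimum somewhere contribute to roots; other lines are dominated. Here the surviving (envelope) indices are i = 4, i = 3, i = 2, i = 1, i = 0.
Intersections between consecutive envelope lines give the roots: for adjacent envelope indices i < j the intersection is x = (a_i − a_j) / (j − i). Reading off the sorted break points: {-5, 0, 4, 5}.
Verification: at each break x_0, at least two indices attain the minimum of min_i(a_i + i · x_0).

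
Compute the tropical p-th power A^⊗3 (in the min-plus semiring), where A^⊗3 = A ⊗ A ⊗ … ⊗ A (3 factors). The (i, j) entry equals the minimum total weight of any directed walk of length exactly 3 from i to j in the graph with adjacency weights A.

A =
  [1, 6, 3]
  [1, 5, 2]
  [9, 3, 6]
A^⊗3 =
  [3, 7, 5]
  [3, 7, 5]
  [5, 8, 7]

Each entry (A^⊗3)_ij equals the minimum over all length-3 walks i = v_0 → v_1 → … → v_3 = j of Σ_t A[v_t][v_{t+1}]. For example, for (i, j) = (0, 2) we minimise over 9 possible intermediate vertex sequences; the minimum is 5, attained along the walk 0 → 0 → 0 → 2.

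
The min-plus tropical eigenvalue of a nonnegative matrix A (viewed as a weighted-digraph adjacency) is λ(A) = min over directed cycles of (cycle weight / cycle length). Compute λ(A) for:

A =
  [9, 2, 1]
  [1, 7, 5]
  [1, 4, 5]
λ(A) = 1

Enumerate directed cycles and compute their means (weight / length). Sample:
  cycle 0 → 0: weight = 9, length = 1, mean = 9/1 ≈ 9.000
  cycle 1 → 1: weight = 7, length = 1, mean = 7/1 ≈ 7.000
  cycle 2 → 2: weight = 5, length = 1, mean = 5/1 ≈ 5.000
  cycle 0 → 1 → 0: weight = 3, length = 2, mean = 3/2 ≈ 1.500
  cycle 0 → 2 → 0: weight = 2, length = 2, mean = 2/2 ≈ 1.000
  cycle 1 → 0 → 1: weight = 3, length = 2, mean = 3/2 ≈ 1.500
Minimum mean = 1.000, attained e.g. along the cycle 0 → 2 → 0 with weight 2 and length 2. So λ(A) = 2/2 = 1.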